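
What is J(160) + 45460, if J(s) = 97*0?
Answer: 45460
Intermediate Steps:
J(s) = 0
J(160) + 45460 = 0 + 45460 = 45460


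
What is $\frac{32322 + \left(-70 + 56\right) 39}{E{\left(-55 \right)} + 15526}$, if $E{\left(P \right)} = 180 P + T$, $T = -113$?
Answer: $\frac{31776}{5513} \approx 5.7638$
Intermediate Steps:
$E{\left(P \right)} = -113 + 180 P$ ($E{\left(P \right)} = 180 P - 113 = -113 + 180 P$)
$\frac{32322 + \left(-70 + 56\right) 39}{E{\left(-55 \right)} + 15526} = \frac{32322 + \left(-70 + 56\right) 39}{\left(-113 + 180 \left(-55\right)\right) + 15526} = \frac{32322 - 546}{\left(-113 - 9900\right) + 15526} = \frac{32322 - 546}{-10013 + 15526} = \frac{31776}{5513}$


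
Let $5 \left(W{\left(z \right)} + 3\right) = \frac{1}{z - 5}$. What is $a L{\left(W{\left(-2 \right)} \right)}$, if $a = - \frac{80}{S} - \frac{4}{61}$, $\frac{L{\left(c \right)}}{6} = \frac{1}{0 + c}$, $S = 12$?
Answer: $\frac{43120}{3233} \approx 13.337$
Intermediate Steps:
$W{\left(z \right)} = -3 + \frac{1}{5 \left(-5 + z\right)}$ ($W{\left(z \right)} = -3 + \frac{1}{5 \left(z - 5\right)} = -3 + \frac{1}{5 \left(-5 + z\right)}$)
$L{\left(c \right)} = \frac{6}{c}$ ($L{\left(c \right)} = \frac{6}{0 + c} = \frac{6}{c}$)
$a = - \frac{1232}{183}$ ($a = - \frac{80}{12} - \frac{4}{61} = \left(-80\right) \frac{1}{12} - \frac{4}{61} = - \frac{20}{3} - \frac{4}{61} = - \frac{1232}{183} \approx -6.7322$)
$a L{\left(W{\left(-2 \right)} \right)} = - \frac{1232 \frac{6}{\frac{1}{5} \frac{1}{-5 - 2} \left(76 - -30\right)}}{183} = - \frac{1232 \frac{6}{\frac{1}{5} \frac{1}{-7} \left(76 + 30\right)}}{183} = - \frac{1232 \frac{6}{\frac{1}{5} \left(- \frac{1}{7}\right) 106}}{183} = - \frac{1232 \frac{6}{- \frac{106}{35}}}{183} = - \frac{1232 \cdot 6 \left(- \frac{35}{106}\right)}{183} = \left(- \frac{1232}{183}\right) \left(- \frac{105}{53}\right) = \frac{43120}{3233}$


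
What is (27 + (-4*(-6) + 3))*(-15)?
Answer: -810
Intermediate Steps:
(27 + (-4*(-6) + 3))*(-15) = (27 + (24 + 3))*(-15) = (27 + 27)*(-15) = 54*(-15) = -810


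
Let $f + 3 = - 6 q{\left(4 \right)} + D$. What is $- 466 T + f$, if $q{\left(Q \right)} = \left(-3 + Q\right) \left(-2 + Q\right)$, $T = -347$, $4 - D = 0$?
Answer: $161691$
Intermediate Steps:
$D = 4$ ($D = 4 - 0 = 4 + 0 = 4$)
$f = -11$ ($f = -3 + \left(- 6 \left(6 + 4^{2} - 20\right) + 4\right) = -3 + \left(- 6 \left(6 + 16 - 20\right) + 4\right) = -3 + \left(\left(-6\right) 2 + 4\right) = -3 + \left(-12 + 4\right) = -3 - 8 = -11$)
$- 466 T + f = \left(-466\right) \left(-347\right) - 11 = 161702 - 11 = 161691$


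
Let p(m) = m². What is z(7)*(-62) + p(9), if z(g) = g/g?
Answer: 19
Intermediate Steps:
z(g) = 1
z(7)*(-62) + p(9) = 1*(-62) + 9² = -62 + 81 = 19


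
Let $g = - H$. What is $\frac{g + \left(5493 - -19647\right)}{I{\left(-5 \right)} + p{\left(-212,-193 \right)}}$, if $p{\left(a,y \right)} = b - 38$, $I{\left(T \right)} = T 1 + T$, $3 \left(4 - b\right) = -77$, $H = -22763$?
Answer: $- \frac{143709}{55} \approx -2612.9$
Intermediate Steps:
$b = \frac{89}{3}$ ($b = 4 - - \frac{77}{3} = 4 + \frac{77}{3} = \frac{89}{3} \approx 29.667$)
$g = 22763$ ($g = \left(-1\right) \left(-22763\right) = 22763$)
$I{\left(T \right)} = 2 T$ ($I{\left(T \right)} = T + T = 2 T$)
$p{\left(a,y \right)} = - \frac{25}{3}$ ($p{\left(a,y \right)} = \frac{89}{3} - 38 = - \frac{25}{3}$)
$\frac{g + \left(5493 - -19647\right)}{I{\left(-5 \right)} + p{\left(-212,-193 \right)}} = \frac{22763 + \left(5493 - -19647\right)}{2 \left(-5\right) - \frac{25}{3}} = \frac{22763 + \left(5493 + 19647\right)}{-10 - \frac{25}{3}} = \frac{22763 + 25140}{- \frac{55}{3}} = 47903 \left(- \frac{3}{55}\right) = - \frac{143709}{55}$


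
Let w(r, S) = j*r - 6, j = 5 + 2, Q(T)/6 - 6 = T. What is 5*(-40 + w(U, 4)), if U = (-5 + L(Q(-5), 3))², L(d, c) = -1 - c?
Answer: 2605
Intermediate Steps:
Q(T) = 36 + 6*T
j = 7
U = 81 (U = (-5 + (-1 - 1*3))² = (-5 + (-1 - 3))² = (-5 - 4)² = (-9)² = 81)
w(r, S) = -6 + 7*r (w(r, S) = 7*r - 6 = -6 + 7*r)
5*(-40 + w(U, 4)) = 5*(-40 + (-6 + 7*81)) = 5*(-40 + (-6 + 567)) = 5*(-40 + 561) = 5*521 = 2605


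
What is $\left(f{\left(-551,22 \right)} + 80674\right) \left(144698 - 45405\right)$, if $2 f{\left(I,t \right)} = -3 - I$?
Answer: $8037569764$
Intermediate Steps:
$f{\left(I,t \right)} = - \frac{3}{2} - \frac{I}{2}$ ($f{\left(I,t \right)} = \frac{-3 - I}{2} = - \frac{3}{2} - \frac{I}{2}$)
$\left(f{\left(-551,22 \right)} + 80674\right) \left(144698 - 45405\right) = \left(\left(- \frac{3}{2} - - \frac{551}{2}\right) + 80674\right) \left(144698 - 45405\right) = \left(\left(- \frac{3}{2} + \frac{551}{2}\right) + 80674\right) 99293 = \left(274 + 80674\right) 99293 = 80948 \cdot 99293 = 8037569764$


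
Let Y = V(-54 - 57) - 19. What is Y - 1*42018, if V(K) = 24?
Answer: -42013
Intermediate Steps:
Y = 5 (Y = 24 - 19 = 5)
Y - 1*42018 = 5 - 1*42018 = 5 - 42018 = -42013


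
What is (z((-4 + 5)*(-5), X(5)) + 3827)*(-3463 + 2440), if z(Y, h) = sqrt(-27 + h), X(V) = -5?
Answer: -3915021 - 4092*I*sqrt(2) ≈ -3.915e+6 - 5787.0*I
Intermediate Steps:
(z((-4 + 5)*(-5), X(5)) + 3827)*(-3463 + 2440) = (sqrt(-27 - 5) + 3827)*(-3463 + 2440) = (sqrt(-32) + 3827)*(-1023) = (4*I*sqrt(2) + 3827)*(-1023) = (3827 + 4*I*sqrt(2))*(-1023) = -3915021 - 4092*I*sqrt(2)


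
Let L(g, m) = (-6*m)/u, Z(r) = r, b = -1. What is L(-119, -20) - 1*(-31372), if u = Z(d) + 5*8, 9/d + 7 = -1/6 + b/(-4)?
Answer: 25194206/803 ≈ 31375.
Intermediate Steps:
d = -108/83 (d = 9/(-7 + (-1/6 - 1/(-4))) = 9/(-7 + (-1*⅙ - 1*(-¼))) = 9/(-7 + (-⅙ + ¼)) = 9/(-7 + 1/12) = 9/(-83/12) = 9*(-12/83) = -108/83 ≈ -1.3012)
u = 3212/83 (u = -108/83 + 5*8 = -108/83 + 40 = 3212/83 ≈ 38.699)
L(g, m) = -249*m/1606 (L(g, m) = (-6*m)/(3212/83) = -6*m*(83/3212) = -249*m/1606)
L(-119, -20) - 1*(-31372) = -249/1606*(-20) - 1*(-31372) = 2490/803 + 31372 = 25194206/803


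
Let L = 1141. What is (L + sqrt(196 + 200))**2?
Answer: 1302277 + 13692*sqrt(11) ≈ 1.3477e+6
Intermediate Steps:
(L + sqrt(196 + 200))**2 = (1141 + sqrt(196 + 200))**2 = (1141 + sqrt(396))**2 = (1141 + 6*sqrt(11))**2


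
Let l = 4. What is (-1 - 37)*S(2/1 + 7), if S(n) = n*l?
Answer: -1368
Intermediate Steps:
S(n) = 4*n (S(n) = n*4 = 4*n)
(-1 - 37)*S(2/1 + 7) = (-1 - 37)*(4*(2/1 + 7)) = -152*(2*1 + 7) = -152*(2 + 7) = -152*9 = -38*36 = -1368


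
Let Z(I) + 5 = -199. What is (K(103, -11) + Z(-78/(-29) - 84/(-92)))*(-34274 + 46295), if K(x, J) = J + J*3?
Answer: -2981208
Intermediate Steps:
Z(I) = -204 (Z(I) = -5 - 199 = -204)
K(x, J) = 4*J (K(x, J) = J + 3*J = 4*J)
(K(103, -11) + Z(-78/(-29) - 84/(-92)))*(-34274 + 46295) = (4*(-11) - 204)*(-34274 + 46295) = (-44 - 204)*12021 = -248*12021 = -2981208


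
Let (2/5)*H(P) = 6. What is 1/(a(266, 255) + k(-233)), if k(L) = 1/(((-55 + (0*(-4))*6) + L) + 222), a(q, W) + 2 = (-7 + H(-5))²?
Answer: 66/4091 ≈ 0.016133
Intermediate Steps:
H(P) = 15 (H(P) = (5/2)*6 = 15)
a(q, W) = 62 (a(q, W) = -2 + (-7 + 15)² = -2 + 8² = -2 + 64 = 62)
k(L) = 1/(167 + L) (k(L) = 1/(((-55 + 0*6) + L) + 222) = 1/(((-55 + 0) + L) + 222) = 1/((-55 + L) + 222) = 1/(167 + L))
1/(a(266, 255) + k(-233)) = 1/(62 + 1/(167 - 233)) = 1/(62 + 1/(-66)) = 1/(62 - 1/66) = 1/(4091/66) = 66/4091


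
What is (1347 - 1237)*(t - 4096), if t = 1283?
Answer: -309430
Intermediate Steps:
(1347 - 1237)*(t - 4096) = (1347 - 1237)*(1283 - 4096) = 110*(-2813) = -309430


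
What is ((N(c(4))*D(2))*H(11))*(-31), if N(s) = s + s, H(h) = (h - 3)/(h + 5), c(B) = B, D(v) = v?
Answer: -248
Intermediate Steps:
H(h) = (-3 + h)/(5 + h)
N(s) = 2*s
((N(c(4))*D(2))*H(11))*(-31) = (((2*4)*2)*((-3 + 11)/(5 + 11)))*(-31) = ((8*2)*(8/16))*(-31) = (16*((1/16)*8))*(-31) = (16*(½))*(-31) = 8*(-31) = -248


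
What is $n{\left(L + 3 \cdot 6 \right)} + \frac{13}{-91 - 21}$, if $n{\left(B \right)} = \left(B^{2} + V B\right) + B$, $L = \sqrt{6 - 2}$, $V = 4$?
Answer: $\frac{55987}{112} \approx 499.88$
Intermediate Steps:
$L = 2$ ($L = \sqrt{4} = 2$)
$n{\left(B \right)} = B^{2} + 5 B$ ($n{\left(B \right)} = \left(B^{2} + 4 B\right) + B = B^{2} + 5 B$)
$n{\left(L + 3 \cdot 6 \right)} + \frac{13}{-91 - 21} = \left(2 + 3 \cdot 6\right) \left(5 + \left(2 + 3 \cdot 6\right)\right) + \frac{13}{-91 - 21} = \left(2 + 18\right) \left(5 + \left(2 + 18\right)\right) + \frac{13}{-112} = 20 \left(5 + 20\right) + 13 \left(- \frac{1}{112}\right) = 20 \cdot 25 - \frac{13}{112} = 500 - \frac{13}{112} = \frac{55987}{112}$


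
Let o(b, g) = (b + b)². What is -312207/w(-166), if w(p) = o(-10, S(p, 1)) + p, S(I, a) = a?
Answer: -104069/78 ≈ -1334.2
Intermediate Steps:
o(b, g) = 4*b² (o(b, g) = (2*b)² = 4*b²)
w(p) = 400 + p (w(p) = 4*(-10)² + p = 4*100 + p = 400 + p)
-312207/w(-166) = -312207/(400 - 166) = -312207/234 = -312207*1/234 = -104069/78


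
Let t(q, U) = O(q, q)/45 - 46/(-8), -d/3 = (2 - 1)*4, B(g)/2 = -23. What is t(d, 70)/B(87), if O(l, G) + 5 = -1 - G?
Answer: -353/2760 ≈ -0.12790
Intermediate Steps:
O(l, G) = -6 - G (O(l, G) = -5 + (-1 - G) = -6 - G)
B(g) = -46 (B(g) = 2*(-23) = -46)
d = -12 (d = -3*(2 - 1)*4 = -3*4 = -12)
t(q, U) = 337/60 - q/45 (t(q, U) = (-6 - q)/45 - 46/(-8) = (-6 - q)*(1/45) - 46*(-⅛) = (-2/15 - q/45) + 23/4 = 337/60 - q/45)
t(d, 70)/B(87) = (337/60 - 1/45*(-12))/(-46) = (337/60 + 4/15)*(-1/46) = (353/60)*(-1/46) = -353/2760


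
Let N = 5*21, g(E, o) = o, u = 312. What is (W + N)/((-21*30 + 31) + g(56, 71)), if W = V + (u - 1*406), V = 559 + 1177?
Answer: -1747/528 ≈ -3.3087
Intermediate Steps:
V = 1736
N = 105
W = 1642 (W = 1736 + (312 - 1*406) = 1736 + (312 - 406) = 1736 - 94 = 1642)
(W + N)/((-21*30 + 31) + g(56, 71)) = (1642 + 105)/((-21*30 + 31) + 71) = 1747/((-630 + 31) + 71) = 1747/(-599 + 71) = 1747/(-528) = 1747*(-1/528) = -1747/528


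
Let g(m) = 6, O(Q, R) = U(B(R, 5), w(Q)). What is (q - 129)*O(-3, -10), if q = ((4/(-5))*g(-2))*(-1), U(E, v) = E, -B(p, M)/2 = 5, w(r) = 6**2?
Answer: 1242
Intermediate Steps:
w(r) = 36
B(p, M) = -10 (B(p, M) = -2*5 = -10)
O(Q, R) = -10
q = 24/5 (q = ((4/(-5))*6)*(-1) = ((4*(-1/5))*6)*(-1) = -4/5*6*(-1) = -24/5*(-1) = 24/5 ≈ 4.8000)
(q - 129)*O(-3, -10) = (24/5 - 129)*(-10) = -621/5*(-10) = 1242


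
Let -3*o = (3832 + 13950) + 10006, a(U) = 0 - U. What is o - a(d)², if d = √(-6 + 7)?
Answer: -27791/3 ≈ -9263.7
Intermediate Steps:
d = 1 (d = √1 = 1)
a(U) = -U
o = -27788/3 (o = -((3832 + 13950) + 10006)/3 = -(17782 + 10006)/3 = -⅓*27788 = -27788/3 ≈ -9262.7)
o - a(d)² = -27788/3 - (-1*1)² = -27788/3 - 1*(-1)² = -27788/3 - 1*1 = -27788/3 - 1 = -27791/3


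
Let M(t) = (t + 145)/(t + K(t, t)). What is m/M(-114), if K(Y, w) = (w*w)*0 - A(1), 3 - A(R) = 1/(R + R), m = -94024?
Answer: 10953796/31 ≈ 3.5335e+5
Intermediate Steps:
A(R) = 3 - 1/(2*R) (A(R) = 3 - 1/(R + R) = 3 - 1/(2*R))
K(Y, w) = -5/2 (K(Y, w) = (w*w)*0 - (3 - ½/1) = w²*0 - (3 - ½*1) = 0 - (3 - ½) = 0 - 1*5/2 = 0 - 5/2 = -5/2)
M(t) = (145 + t)/(-5/2 + t) (M(t) = (t + 145)/(t - 5/2) = (145 + t)/(-5/2 + t))
m/M(-114) = -94024*(-5 + 2*(-114))/(2*(145 - 114)) = -94024/(2*31/(-5 - 228)) = -94024/(2*31/(-233)) = -94024/(2*(-1/233)*31) = -94024/(-62/233) = -94024*(-233/62) = 10953796/31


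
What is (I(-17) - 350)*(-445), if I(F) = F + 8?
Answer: 159755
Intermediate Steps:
I(F) = 8 + F
(I(-17) - 350)*(-445) = ((8 - 17) - 350)*(-445) = (-9 - 350)*(-445) = -359*(-445) = 159755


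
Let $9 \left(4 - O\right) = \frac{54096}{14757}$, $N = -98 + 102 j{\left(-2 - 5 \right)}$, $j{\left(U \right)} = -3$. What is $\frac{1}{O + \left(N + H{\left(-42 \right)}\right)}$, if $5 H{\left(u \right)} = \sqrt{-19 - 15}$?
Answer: $- \frac{9809585888400}{3927863211797297} - \frac{9799607205 i \sqrt{34}}{7855726423594594} \approx -0.0024974 - 7.2738 \cdot 10^{-6} i$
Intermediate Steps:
$H{\left(u \right)} = \frac{i \sqrt{34}}{5}$ ($H{\left(u \right)} = \frac{\sqrt{-19 - 15}}{5} = \frac{\sqrt{-34}}{5} = \frac{i \sqrt{34}}{5}$)
$N = -404$ ($N = -98 + 102 \left(-3\right) = -98 - 306 = -404$)
$O = \frac{159052}{44271}$ ($O = 4 - \frac{54096 \cdot \frac{1}{14757}}{9} = 4 - \frac{18032}{44271} = \frac{159052}{44271} \approx 3.5927$)
$\frac{1}{O + \left(N + H{\left(-42 \right)}\right)} = \frac{1}{\frac{159052}{44271} - \left(404 - \frac{i \sqrt{34}}{5}\right)} = \frac{1}{- \frac{17726432}{44271} + \frac{i \sqrt{34}}{5}}$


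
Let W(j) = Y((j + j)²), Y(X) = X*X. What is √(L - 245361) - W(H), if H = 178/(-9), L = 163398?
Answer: -16062013696/6561 + 3*I*√9107 ≈ -2.4481e+6 + 286.29*I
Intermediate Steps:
H = -178/9 (H = 178*(-⅑) = -178/9 ≈ -19.778)
Y(X) = X²
W(j) = 16*j⁴ (W(j) = ((j + j)²)² = ((2*j)²)² = (4*j²)² = 16*j⁴)
√(L - 245361) - W(H) = √(163398 - 245361) - 16*(-178/9)⁴ = √(-81963) - 16*1003875856/6561 = 3*I*√9107 - 1*16062013696/6561 = 3*I*√9107 - 16062013696/6561 = -16062013696/6561 + 3*I*√9107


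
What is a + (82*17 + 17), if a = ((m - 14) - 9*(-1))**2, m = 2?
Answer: 1420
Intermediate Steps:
a = 9 (a = ((2 - 14) - 9*(-1))**2 = (-12 + 9)**2 = (-3)**2 = 9)
a + (82*17 + 17) = 9 + (82*17 + 17) = 9 + (1394 + 17) = 9 + 1411 = 1420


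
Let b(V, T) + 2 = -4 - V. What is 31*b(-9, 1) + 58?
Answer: 151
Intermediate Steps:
b(V, T) = -6 - V (b(V, T) = -2 + (-4 - V) = -6 - V)
31*b(-9, 1) + 58 = 31*(-6 - 1*(-9)) + 58 = 31*(-6 + 9) + 58 = 31*3 + 58 = 93 + 58 = 151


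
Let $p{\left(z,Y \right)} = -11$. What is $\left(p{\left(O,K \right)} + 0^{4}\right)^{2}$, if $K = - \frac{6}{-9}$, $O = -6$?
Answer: $121$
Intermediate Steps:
$K = \frac{2}{3}$ ($K = \left(-6\right) \left(- \frac{1}{9}\right) = \frac{2}{3} \approx 0.66667$)
$\left(p{\left(O,K \right)} + 0^{4}\right)^{2} = \left(-11 + 0^{4}\right)^{2} = \left(-11 + 0\right)^{2} = \left(-11\right)^{2} = 121$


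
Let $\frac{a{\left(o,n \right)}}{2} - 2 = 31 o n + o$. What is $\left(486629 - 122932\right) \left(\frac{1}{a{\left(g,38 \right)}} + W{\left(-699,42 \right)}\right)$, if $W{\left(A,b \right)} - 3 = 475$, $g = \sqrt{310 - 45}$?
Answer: $\frac{64038491749806229}{368360861} + \frac{428798763 \sqrt{265}}{736721722} \approx 1.7385 \cdot 10^{8}$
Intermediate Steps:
$g = \sqrt{265} \approx 16.279$
$W{\left(A,b \right)} = 478$ ($W{\left(A,b \right)} = 3 + 475 = 478$)
$a{\left(o,n \right)} = 4 + 2 o + 62 n o$ ($a{\left(o,n \right)} = 4 + 2 \left(31 o n + o\right) = 4 + 2 \left(31 n o + o\right) = 4 + 2 \left(o + 31 n o\right) = 4 + \left(2 o + 62 n o\right) = 4 + 2 o + 62 n o$)
$\left(486629 - 122932\right) \left(\frac{1}{a{\left(g,38 \right)}} + W{\left(-699,42 \right)}\right) = \left(486629 - 122932\right) \left(\frac{1}{4 + 2 \sqrt{265} + 62 \cdot 38 \sqrt{265}} + 478\right) = 363697 \left(\frac{1}{4 + 2 \sqrt{265} + 2356 \sqrt{265}} + 478\right) = 363697 \left(\frac{1}{4 + 2358 \sqrt{265}} + 478\right) = 363697 \left(478 + \frac{1}{4 + 2358 \sqrt{265}}\right) = 173847166 + \frac{363697}{4 + 2358 \sqrt{265}}$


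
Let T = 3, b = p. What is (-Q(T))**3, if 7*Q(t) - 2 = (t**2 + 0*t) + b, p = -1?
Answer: -1000/343 ≈ -2.9155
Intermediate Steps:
b = -1
Q(t) = 1/7 + t**2/7 (Q(t) = 2/7 + ((t**2 + 0*t) - 1)/7 = 2/7 + ((t**2 + 0) - 1)/7 = 2/7 + (t**2 - 1)/7 = 2/7 + (-1 + t**2)/7 = 2/7 + (-1/7 + t**2/7) = 1/7 + t**2/7)
(-Q(T))**3 = (-(1/7 + (1/7)*3**2))**3 = (-(1/7 + (1/7)*9))**3 = (-(1/7 + 9/7))**3 = (-1*10/7)**3 = (-10/7)**3 = -1000/343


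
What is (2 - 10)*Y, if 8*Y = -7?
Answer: 7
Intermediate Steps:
Y = -7/8 (Y = (1/8)*(-7) = -7/8 ≈ -0.87500)
(2 - 10)*Y = (2 - 10)*(-7/8) = -8*(-7/8) = 7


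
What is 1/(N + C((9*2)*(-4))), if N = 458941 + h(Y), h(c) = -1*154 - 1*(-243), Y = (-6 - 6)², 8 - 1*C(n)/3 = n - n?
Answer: 1/459054 ≈ 2.1784e-6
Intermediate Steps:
C(n) = 24 (C(n) = 24 - 3*(n - n) = 24 - 3*0 = 24 + 0 = 24)
Y = 144 (Y = (-12)² = 144)
h(c) = 89 (h(c) = -154 + 243 = 89)
N = 459030 (N = 458941 + 89 = 459030)
1/(N + C((9*2)*(-4))) = 1/(459030 + 24) = 1/459054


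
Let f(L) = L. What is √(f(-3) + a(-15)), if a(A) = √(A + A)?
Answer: √(-3 + I*√30) ≈ 1.2738 + 2.15*I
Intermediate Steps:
a(A) = √2*√A (a(A) = √(2*A) = √2*√A)
√(f(-3) + a(-15)) = √(-3 + √2*√(-15)) = √(-3 + √2*(I*√15)) = √(-3 + I*√30)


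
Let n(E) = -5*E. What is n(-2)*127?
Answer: 1270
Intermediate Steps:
n(-2)*127 = -5*(-2)*127 = 10*127 = 1270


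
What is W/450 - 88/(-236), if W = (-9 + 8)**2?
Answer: 9959/26550 ≈ 0.37510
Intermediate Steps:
W = 1 (W = (-1)**2 = 1)
W/450 - 88/(-236) = 1/450 - 88/(-236) = 1*(1/450) - 88*(-1/236) = 1/450 + 22/59 = 9959/26550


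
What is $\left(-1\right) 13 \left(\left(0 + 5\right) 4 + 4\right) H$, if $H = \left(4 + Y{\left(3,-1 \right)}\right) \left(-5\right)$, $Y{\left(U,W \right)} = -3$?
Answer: $1560$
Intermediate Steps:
$H = -5$ ($H = \left(4 - 3\right) \left(-5\right) = 1 \left(-5\right) = -5$)
$\left(-1\right) 13 \left(\left(0 + 5\right) 4 + 4\right) H = \left(-1\right) 13 \left(\left(0 + 5\right) 4 + 4\right) \left(-5\right) = - 13 \left(5 \cdot 4 + 4\right) \left(-5\right) = - 13 \left(20 + 4\right) \left(-5\right) = \left(-13\right) 24 \left(-5\right) = \left(-312\right) \left(-5\right) = 1560$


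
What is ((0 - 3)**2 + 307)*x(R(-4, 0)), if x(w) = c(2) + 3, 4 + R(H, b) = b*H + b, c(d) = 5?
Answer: 2528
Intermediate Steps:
R(H, b) = -4 + b + H*b (R(H, b) = -4 + (b*H + b) = -4 + (H*b + b) = -4 + (b + H*b) = -4 + b + H*b)
x(w) = 8 (x(w) = 5 + 3 = 8)
((0 - 3)**2 + 307)*x(R(-4, 0)) = ((0 - 3)**2 + 307)*8 = ((-3)**2 + 307)*8 = (9 + 307)*8 = 316*8 = 2528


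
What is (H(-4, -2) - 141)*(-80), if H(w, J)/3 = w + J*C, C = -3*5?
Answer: 5040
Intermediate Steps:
C = -15
H(w, J) = -45*J + 3*w (H(w, J) = 3*(w + J*(-15)) = 3*(w - 15*J) = -45*J + 3*w)
(H(-4, -2) - 141)*(-80) = ((-45*(-2) + 3*(-4)) - 141)*(-80) = ((90 - 12) - 141)*(-80) = (78 - 141)*(-80) = -63*(-80) = 5040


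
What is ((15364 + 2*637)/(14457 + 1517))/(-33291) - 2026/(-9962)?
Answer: 89770139294/441474691959 ≈ 0.20334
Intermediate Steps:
((15364 + 2*637)/(14457 + 1517))/(-33291) - 2026/(-9962) = ((15364 + 1274)/15974)*(-1/33291) - 2026*(-1/9962) = (16638*(1/15974))*(-1/33291) + 1013/4981 = (8319/7987)*(-1/33291) + 1013/4981 = -2773/88631739 + 1013/4981 = 89770139294/441474691959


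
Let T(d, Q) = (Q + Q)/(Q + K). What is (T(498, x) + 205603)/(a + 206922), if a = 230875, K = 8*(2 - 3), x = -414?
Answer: 43382647/92375167 ≈ 0.46964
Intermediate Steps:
K = -8 (K = 8*(-1) = -8)
T(d, Q) = 2*Q/(-8 + Q) (T(d, Q) = (Q + Q)/(Q - 8) = (2*Q)/(-8 + Q) = 2*Q/(-8 + Q))
(T(498, x) + 205603)/(a + 206922) = (2*(-414)/(-8 - 414) + 205603)/(230875 + 206922) = (2*(-414)/(-422) + 205603)/437797 = (2*(-414)*(-1/422) + 205603)*(1/437797) = (414/211 + 205603)*(1/437797) = (43382647/211)*(1/437797) = 43382647/92375167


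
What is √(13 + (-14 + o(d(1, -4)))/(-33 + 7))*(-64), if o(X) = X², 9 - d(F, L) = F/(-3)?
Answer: -128*√3874/39 ≈ -204.28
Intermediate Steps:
d(F, L) = 9 + F/3 (d(F, L) = 9 - F/(-3) = 9 - F*(-1)/3 = 9 - (-1)*F/3 = 9 + F/3)
√(13 + (-14 + o(d(1, -4)))/(-33 + 7))*(-64) = √(13 + (-14 + (9 + (⅓)*1)²)/(-33 + 7))*(-64) = √(13 + (-14 + (9 + ⅓)²)/(-26))*(-64) = √(13 + (-14 + (28/3)²)*(-1/26))*(-64) = √(13 + (-14 + 784/9)*(-1/26))*(-64) = √(13 + (658/9)*(-1/26))*(-64) = √(13 - 329/117)*(-64) = √(1192/117)*(-64) = (2*√3874/39)*(-64) = -128*√3874/39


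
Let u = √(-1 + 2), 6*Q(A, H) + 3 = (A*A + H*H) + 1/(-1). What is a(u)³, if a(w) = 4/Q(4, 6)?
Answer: ⅛ ≈ 0.12500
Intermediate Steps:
Q(A, H) = -⅔ + A²/6 + H²/6 (Q(A, H) = -½ + ((A*A + H*H) + 1/(-1))/6 = -½ + ((A² + H²) - 1)/6 = -½ + (-1 + A² + H²)/6 = -½ + (-⅙ + A²/6 + H²/6) = -⅔ + A²/6 + H²/6)
u = 1 (u = √1 = 1)
a(w) = ½ (a(w) = 4/(-⅔ + (⅙)*4² + (⅙)*6²) = 4/(-⅔ + (⅙)*16 + (⅙)*36) = 4/(-⅔ + 8/3 + 6) = 4/8 = 4*(⅛) = ½)
a(u)³ = (½)³ = ⅛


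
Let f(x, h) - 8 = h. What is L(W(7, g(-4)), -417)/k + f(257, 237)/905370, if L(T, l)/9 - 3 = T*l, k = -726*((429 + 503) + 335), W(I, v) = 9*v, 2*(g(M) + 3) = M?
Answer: -5090083205/27759911718 ≈ -0.18336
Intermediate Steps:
f(x, h) = 8 + h
g(M) = -3 + M/2
k = -919842 (k = -726*(932 + 335) = -726*1267 = -919842)
L(T, l) = 27 + 9*T*l (L(T, l) = 27 + 9*(T*l) = 27 + 9*T*l)
L(W(7, g(-4)), -417)/k + f(257, 237)/905370 = (27 + 9*(9*(-3 + (½)*(-4)))*(-417))/(-919842) + (8 + 237)/905370 = (27 + 9*(9*(-3 - 2))*(-417))*(-1/919842) + 245*(1/905370) = (27 + 9*(9*(-5))*(-417))*(-1/919842) + 49/181074 = (27 + 9*(-45)*(-417))*(-1/919842) + 49/181074 = (27 + 168885)*(-1/919842) + 49/181074 = 168912*(-1/919842) + 49/181074 = -28152/153307 + 49/181074 = -5090083205/27759911718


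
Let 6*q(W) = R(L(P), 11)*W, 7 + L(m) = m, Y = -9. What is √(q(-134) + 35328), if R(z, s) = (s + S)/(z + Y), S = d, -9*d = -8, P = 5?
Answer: √346486305/99 ≈ 188.02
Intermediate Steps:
d = 8/9 (d = -⅑*(-8) = 8/9 ≈ 0.88889)
S = 8/9 ≈ 0.88889
L(m) = -7 + m
R(z, s) = (8/9 + s)/(-9 + z) (R(z, s) = (s + 8/9)/(z - 9) = (8/9 + s)/(-9 + z))
q(W) = -107*W/594 (q(W) = (((8/9 + 11)/(-9 + (-7 + 5)))*W)/6 = (((107/9)/(-9 - 2))*W)/6 = (((107/9)/(-11))*W)/6 = ((-1/11*107/9)*W)/6 = (-107*W/99)/6 = -107*W/594)
√(q(-134) + 35328) = √(-107/594*(-134) + 35328) = √(7169/297 + 35328) = √(10499585/297) = √346486305/99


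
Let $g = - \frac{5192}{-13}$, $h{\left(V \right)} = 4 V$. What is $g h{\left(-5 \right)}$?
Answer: $- \frac{103840}{13} \approx -7987.7$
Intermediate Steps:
$g = \frac{5192}{13}$ ($g = \left(-5192\right) \left(- \frac{1}{13}\right) = \frac{5192}{13} \approx 399.38$)
$g h{\left(-5 \right)} = \frac{5192 \cdot 4 \left(-5\right)}{13} = \frac{5192}{13} \left(-20\right) = - \frac{103840}{13}$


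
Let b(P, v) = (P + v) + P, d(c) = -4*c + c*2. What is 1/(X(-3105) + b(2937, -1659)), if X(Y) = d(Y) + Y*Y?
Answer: 1/9651450 ≈ 1.0361e-7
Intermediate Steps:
d(c) = -2*c (d(c) = -4*c + 2*c = -2*c)
b(P, v) = v + 2*P
X(Y) = Y² - 2*Y (X(Y) = -2*Y + Y*Y = -2*Y + Y² = Y² - 2*Y)
1/(X(-3105) + b(2937, -1659)) = 1/(-3105*(-2 - 3105) + (-1659 + 2*2937)) = 1/(-3105*(-3107) + (-1659 + 5874)) = 1/(9647235 + 4215) = 1/9651450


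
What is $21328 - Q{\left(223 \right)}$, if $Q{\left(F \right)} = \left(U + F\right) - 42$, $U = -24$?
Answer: $21171$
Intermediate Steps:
$Q{\left(F \right)} = -66 + F$ ($Q{\left(F \right)} = \left(-24 + F\right) - 42 = -66 + F$)
$21328 - Q{\left(223 \right)} = 21328 - \left(-66 + 223\right) = 21328 - 157 = 21171$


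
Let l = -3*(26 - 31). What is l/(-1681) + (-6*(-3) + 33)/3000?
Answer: 13577/1681000 ≈ 0.0080767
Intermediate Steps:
l = 15 (l = -3*(-5) = 15)
l/(-1681) + (-6*(-3) + 33)/3000 = 15/(-1681) + (-6*(-3) + 33)/3000 = 15*(-1/1681) + (18 + 33)*(1/3000) = -15/1681 + 51*(1/3000) = -15/1681 + 17/1000 = 13577/1681000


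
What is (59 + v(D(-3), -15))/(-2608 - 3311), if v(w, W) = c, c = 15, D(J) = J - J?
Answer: -74/5919 ≈ -0.012502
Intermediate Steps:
D(J) = 0
v(w, W) = 15
(59 + v(D(-3), -15))/(-2608 - 3311) = (59 + 15)/(-2608 - 3311) = 74/(-5919) = 74*(-1/5919) = -74/5919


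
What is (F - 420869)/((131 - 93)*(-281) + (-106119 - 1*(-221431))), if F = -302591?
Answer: -361730/52317 ≈ -6.9142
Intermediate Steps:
(F - 420869)/((131 - 93)*(-281) + (-106119 - 1*(-221431))) = (-302591 - 420869)/((131 - 93)*(-281) + (-106119 - 1*(-221431))) = -723460/(38*(-281) + (-106119 + 221431)) = -723460/(-10678 + 115312) = -723460/104634 = -723460*1/104634 = -361730/52317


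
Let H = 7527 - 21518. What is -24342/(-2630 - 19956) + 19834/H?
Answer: -53700901/158000363 ≈ -0.33988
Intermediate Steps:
H = -13991
-24342/(-2630 - 19956) + 19834/H = -24342/(-2630 - 19956) + 19834/(-13991) = -24342/(-22586) + 19834*(-1/13991) = -24342*(-1/22586) - 19834/13991 = 12171/11293 - 19834/13991 = -53700901/158000363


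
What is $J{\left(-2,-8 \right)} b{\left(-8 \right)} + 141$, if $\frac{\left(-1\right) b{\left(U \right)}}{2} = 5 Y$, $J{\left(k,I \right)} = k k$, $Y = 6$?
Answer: $-99$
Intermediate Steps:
$J{\left(k,I \right)} = k^{2}$
$b{\left(U \right)} = -60$ ($b{\left(U \right)} = - 2 \cdot 5 \cdot 6 = \left(-2\right) 30 = -60$)
$J{\left(-2,-8 \right)} b{\left(-8 \right)} + 141 = \left(-2\right)^{2} \left(-60\right) + 141 = 4 \left(-60\right) + 141 = -240 + 141 = -99$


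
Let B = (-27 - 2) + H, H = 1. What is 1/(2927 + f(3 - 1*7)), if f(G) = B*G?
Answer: 1/3039 ≈ 0.00032906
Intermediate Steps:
B = -28 (B = (-27 - 2) + 1 = -29 + 1 = -28)
f(G) = -28*G
1/(2927 + f(3 - 1*7)) = 1/(2927 - 28*(3 - 1*7)) = 1/(2927 - 28*(3 - 7)) = 1/(2927 - 28*(-4)) = 1/(2927 + 112) = 1/3039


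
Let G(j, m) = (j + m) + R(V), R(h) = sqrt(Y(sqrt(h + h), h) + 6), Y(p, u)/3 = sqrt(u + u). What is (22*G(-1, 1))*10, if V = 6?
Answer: 220*sqrt(6 + 6*sqrt(3)) ≈ 890.72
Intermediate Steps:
Y(p, u) = 3*sqrt(2)*sqrt(u) (Y(p, u) = 3*sqrt(u + u) = 3*sqrt(2*u) = 3*(sqrt(2)*sqrt(u)) = 3*sqrt(2)*sqrt(u))
R(h) = sqrt(6 + 3*sqrt(2)*sqrt(h)) (R(h) = sqrt(3*sqrt(2)*sqrt(h) + 6) = sqrt(6 + 3*sqrt(2)*sqrt(h)))
G(j, m) = j + m + sqrt(6 + 6*sqrt(3)) (G(j, m) = (j + m) + sqrt(6 + 3*sqrt(2)*sqrt(6)) = (j + m) + sqrt(6 + 6*sqrt(3)) = j + m + sqrt(6 + 6*sqrt(3)))
(22*G(-1, 1))*10 = (22*(-1 + 1 + sqrt(6 + 6*sqrt(3))))*10 = (22*sqrt(6 + 6*sqrt(3)))*10 = 220*sqrt(6 + 6*sqrt(3))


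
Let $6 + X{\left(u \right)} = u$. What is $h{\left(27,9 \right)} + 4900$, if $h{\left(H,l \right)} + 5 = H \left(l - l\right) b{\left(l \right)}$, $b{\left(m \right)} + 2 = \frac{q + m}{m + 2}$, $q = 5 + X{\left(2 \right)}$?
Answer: $4895$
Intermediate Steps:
$X{\left(u \right)} = -6 + u$
$q = 1$ ($q = 5 + \left(-6 + 2\right) = 5 - 4 = 1$)
$b{\left(m \right)} = -2 + \frac{1 + m}{2 + m}$ ($b{\left(m \right)} = -2 + \frac{1 + m}{m + 2} = -2 + \frac{1 + m}{2 + m}$)
$h{\left(H,l \right)} = -5$ ($h{\left(H,l \right)} = -5 + H \left(l - l\right) \frac{-3 - l}{2 + l} = -5 + H 0 \frac{-3 - l}{2 + l} = -5 + 0 \frac{-3 - l}{2 + l} = -5 + 0 = -5$)
$h{\left(27,9 \right)} + 4900 = -5 + 4900 = 4895$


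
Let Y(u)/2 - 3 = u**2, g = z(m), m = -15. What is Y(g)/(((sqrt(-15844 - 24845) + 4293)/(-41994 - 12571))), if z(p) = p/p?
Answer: -34703340/342047 + 218260*I*sqrt(4521)/3078423 ≈ -101.46 + 4.7672*I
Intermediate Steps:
z(p) = 1
g = 1
Y(u) = 6 + 2*u**2
Y(g)/(((sqrt(-15844 - 24845) + 4293)/(-41994 - 12571))) = (6 + 2*1**2)/(((sqrt(-15844 - 24845) + 4293)/(-41994 - 12571))) = (6 + 2*1)/(((sqrt(-40689) + 4293)/(-54565))) = (6 + 2)/(((3*I*sqrt(4521) + 4293)*(-1/54565))) = 8/(((4293 + 3*I*sqrt(4521))*(-1/54565))) = 8/(-4293/54565 - 3*I*sqrt(4521)/54565)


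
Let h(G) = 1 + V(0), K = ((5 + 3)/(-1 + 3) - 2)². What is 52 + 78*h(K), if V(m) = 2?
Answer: 286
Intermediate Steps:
K = 4 (K = (8/2 - 2)² = (8*(½) - 2)² = (4 - 2)² = 2² = 4)
h(G) = 3 (h(G) = 1 + 2 = 3)
52 + 78*h(K) = 52 + 78*3 = 52 + 234 = 286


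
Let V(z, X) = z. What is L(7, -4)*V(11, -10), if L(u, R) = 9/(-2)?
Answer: -99/2 ≈ -49.500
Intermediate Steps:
L(u, R) = -9/2 (L(u, R) = 9*(-1/2) = -9/2)
L(7, -4)*V(11, -10) = -9/2*11 = -99/2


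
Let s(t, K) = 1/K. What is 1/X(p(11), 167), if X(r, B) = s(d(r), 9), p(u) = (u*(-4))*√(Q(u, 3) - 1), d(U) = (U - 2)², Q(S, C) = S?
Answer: 9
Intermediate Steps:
d(U) = (-2 + U)²
p(u) = -4*u*√(-1 + u) (p(u) = (u*(-4))*√(u - 1) = (-4*u)*√(-1 + u) = -4*u*√(-1 + u))
X(r, B) = ⅑ (X(r, B) = 1/9 = ⅑)
1/X(p(11), 167) = 1/(⅑) = 9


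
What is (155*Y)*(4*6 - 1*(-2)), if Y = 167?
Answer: 673010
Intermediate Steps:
(155*Y)*(4*6 - 1*(-2)) = (155*167)*(4*6 - 1*(-2)) = 25885*(24 + 2) = 25885*26 = 673010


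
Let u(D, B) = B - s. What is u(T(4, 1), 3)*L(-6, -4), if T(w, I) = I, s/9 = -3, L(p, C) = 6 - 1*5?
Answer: 30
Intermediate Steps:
L(p, C) = 1 (L(p, C) = 6 - 5 = 1)
s = -27 (s = 9*(-3) = -27)
u(D, B) = 27 + B (u(D, B) = B - 1*(-27) = B + 27 = 27 + B)
u(T(4, 1), 3)*L(-6, -4) = (27 + 3)*1 = 30*1 = 30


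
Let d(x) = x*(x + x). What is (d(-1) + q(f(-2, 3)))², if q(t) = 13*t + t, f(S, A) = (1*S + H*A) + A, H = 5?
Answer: 51076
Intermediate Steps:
f(S, A) = S + 6*A (f(S, A) = (1*S + 5*A) + A = (S + 5*A) + A = S + 6*A)
q(t) = 14*t
d(x) = 2*x² (d(x) = x*(2*x) = 2*x²)
(d(-1) + q(f(-2, 3)))² = (2*(-1)² + 14*(-2 + 6*3))² = (2*1 + 14*(-2 + 18))² = (2 + 14*16)² = (2 + 224)² = 226² = 51076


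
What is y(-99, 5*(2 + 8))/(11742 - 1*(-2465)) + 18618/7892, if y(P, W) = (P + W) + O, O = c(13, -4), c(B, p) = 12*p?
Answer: 131870201/56060822 ≈ 2.3523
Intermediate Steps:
O = -48 (O = 12*(-4) = -48)
y(P, W) = -48 + P + W (y(P, W) = (P + W) - 48 = -48 + P + W)
y(-99, 5*(2 + 8))/(11742 - 1*(-2465)) + 18618/7892 = (-48 - 99 + 5*(2 + 8))/(11742 - 1*(-2465)) + 18618/7892 = (-48 - 99 + 5*10)/(11742 + 2465) + 18618*(1/7892) = (-48 - 99 + 50)/14207 + 9309/3946 = -97*1/14207 + 9309/3946 = -97/14207 + 9309/3946 = 131870201/56060822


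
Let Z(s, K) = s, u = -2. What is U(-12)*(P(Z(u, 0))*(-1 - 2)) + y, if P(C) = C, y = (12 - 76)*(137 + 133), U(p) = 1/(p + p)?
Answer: -69121/4 ≈ -17280.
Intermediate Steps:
U(p) = 1/(2*p)
y = -17280 (y = -64*270 = -17280)
U(-12)*(P(Z(u, 0))*(-1 - 2)) + y = ((½)/(-12))*(-2*(-1 - 2)) - 17280 = ((½)*(-1/12))*(-2*(-3)) - 17280 = -1/24*6 - 17280 = -¼ - 17280 = -69121/4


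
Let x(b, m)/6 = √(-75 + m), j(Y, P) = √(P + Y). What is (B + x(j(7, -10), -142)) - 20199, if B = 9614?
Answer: -10585 + 6*I*√217 ≈ -10585.0 + 88.385*I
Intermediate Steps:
x(b, m) = 6*√(-75 + m)
(B + x(j(7, -10), -142)) - 20199 = (9614 + 6*√(-75 - 142)) - 20199 = (9614 + 6*√(-217)) - 20199 = (9614 + 6*(I*√217)) - 20199 = (9614 + 6*I*√217) - 20199 = -10585 + 6*I*√217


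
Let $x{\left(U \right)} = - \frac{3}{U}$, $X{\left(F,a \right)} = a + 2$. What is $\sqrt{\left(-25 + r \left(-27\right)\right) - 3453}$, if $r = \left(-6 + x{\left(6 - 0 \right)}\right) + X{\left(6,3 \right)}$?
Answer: $\frac{25 i \sqrt{22}}{2} \approx 58.63 i$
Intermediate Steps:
$X{\left(F,a \right)} = 2 + a$
$r = - \frac{3}{2}$ ($r = \left(-6 - \frac{3}{6 - 0}\right) + \left(2 + 3\right) = \left(-6 - \frac{3}{6 + 0}\right) + 5 = \left(-6 - \frac{3}{6}\right) + 5 = \left(-6 - \frac{1}{2}\right) + 5 = - \frac{13}{2} + 5 = - \frac{3}{2} \approx -1.5$)
$\sqrt{\left(-25 + r \left(-27\right)\right) - 3453} = \sqrt{\left(-25 - - \frac{81}{2}\right) - 3453} = \sqrt{\left(-25 + \frac{81}{2}\right) - 3453} = \sqrt{\frac{31}{2} - 3453} = \sqrt{- \frac{6875}{2}} = \frac{25 i \sqrt{22}}{2}$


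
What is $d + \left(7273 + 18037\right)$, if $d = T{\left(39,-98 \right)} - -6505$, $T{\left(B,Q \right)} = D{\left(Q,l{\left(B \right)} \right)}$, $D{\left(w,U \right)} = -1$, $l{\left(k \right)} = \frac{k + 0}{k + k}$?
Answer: $31814$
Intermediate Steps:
$l{\left(k \right)} = \frac{1}{2}$ ($l{\left(k \right)} = \frac{k}{2 k} = k \frac{1}{2 k} = \frac{1}{2}$)
$T{\left(B,Q \right)} = -1$
$d = 6504$ ($d = -1 - -6505 = -1 + 6505 = 6504$)
$d + \left(7273 + 18037\right) = 6504 + \left(7273 + 18037\right) = 6504 + 25310 = 31814$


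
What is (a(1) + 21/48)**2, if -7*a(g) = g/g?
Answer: 1089/12544 ≈ 0.086814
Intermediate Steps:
a(g) = -1/7 (a(g) = -g/(7*g) = -1/7*1 = -1/7)
(a(1) + 21/48)**2 = (-1/7 + 21/48)**2 = (-1/7 + 21*(1/48))**2 = (-1/7 + 7/16)**2 = (33/112)**2 = 1089/12544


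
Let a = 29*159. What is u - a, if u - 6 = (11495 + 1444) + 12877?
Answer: 21211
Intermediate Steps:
a = 4611
u = 25822 (u = 6 + ((11495 + 1444) + 12877) = 6 + (12939 + 12877) = 6 + 25816 = 25822)
u - a = 25822 - 1*4611 = 25822 - 4611 = 21211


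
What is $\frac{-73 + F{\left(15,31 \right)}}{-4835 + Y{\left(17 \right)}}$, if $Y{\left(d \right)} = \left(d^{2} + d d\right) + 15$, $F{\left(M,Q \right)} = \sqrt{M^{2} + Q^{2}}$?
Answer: $\frac{73}{4242} - \frac{\sqrt{1186}}{4242} \approx 0.0090904$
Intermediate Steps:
$Y{\left(d \right)} = 15 + 2 d^{2}$ ($Y{\left(d \right)} = \left(d^{2} + d^{2}\right) + 15 = 2 d^{2} + 15 = 15 + 2 d^{2}$)
$\frac{-73 + F{\left(15,31 \right)}}{-4835 + Y{\left(17 \right)}} = \frac{-73 + \sqrt{15^{2} + 31^{2}}}{-4835 + \left(15 + 2 \cdot 17^{2}\right)} = \frac{-73 + \sqrt{225 + 961}}{-4835 + \left(15 + 2 \cdot 289\right)} = \frac{-73 + \sqrt{1186}}{-4835 + \left(15 + 578\right)} = \frac{-73 + \sqrt{1186}}{-4835 + 593} = \frac{-73 + \sqrt{1186}}{-4242} = \left(-73 + \sqrt{1186}\right) \left(- \frac{1}{4242}\right) = \frac{73}{4242} - \frac{\sqrt{1186}}{4242}$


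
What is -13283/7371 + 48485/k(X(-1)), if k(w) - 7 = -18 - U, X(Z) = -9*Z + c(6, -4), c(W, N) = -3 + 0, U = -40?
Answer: 356997728/213759 ≈ 1670.1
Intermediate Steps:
c(W, N) = -3
X(Z) = -3 - 9*Z (X(Z) = -9*Z - 3 = -3 - 9*Z)
k(w) = 29 (k(w) = 7 + (-18 - 1*(-40)) = 7 + (-18 + 40) = 7 + 22 = 29)
-13283/7371 + 48485/k(X(-1)) = -13283/7371 + 48485/29 = 356997728/213759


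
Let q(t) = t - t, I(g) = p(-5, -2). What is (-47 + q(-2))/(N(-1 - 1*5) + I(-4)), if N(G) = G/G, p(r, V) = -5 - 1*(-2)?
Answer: 47/2 ≈ 23.500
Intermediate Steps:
p(r, V) = -3 (p(r, V) = -5 + 2 = -3)
I(g) = -3
q(t) = 0
N(G) = 1
(-47 + q(-2))/(N(-1 - 1*5) + I(-4)) = (-47 + 0)/(1 - 3) = -47/(-2) = -47*(-1/2) = 47/2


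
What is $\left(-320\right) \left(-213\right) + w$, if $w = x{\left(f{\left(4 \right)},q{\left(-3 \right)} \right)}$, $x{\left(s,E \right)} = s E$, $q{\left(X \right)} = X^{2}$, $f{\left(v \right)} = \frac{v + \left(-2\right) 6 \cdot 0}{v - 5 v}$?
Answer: $\frac{272631}{4} \approx 68158.0$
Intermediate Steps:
$f{\left(v \right)} = - \frac{1}{4}$ ($f{\left(v \right)} = \frac{v - 0}{\left(-4\right) v} = \left(v + 0\right) \left(- \frac{1}{4 v}\right) = v \left(- \frac{1}{4 v}\right) = - \frac{1}{4}$)
$x{\left(s,E \right)} = E s$
$w = - \frac{9}{4}$ ($w = \left(-3\right)^{2} \left(- \frac{1}{4}\right) = 9 \left(- \frac{1}{4}\right) = - \frac{9}{4} \approx -2.25$)
$\left(-320\right) \left(-213\right) + w = \left(-320\right) \left(-213\right) - \frac{9}{4} = 68160 - \frac{9}{4} = \frac{272631}{4}$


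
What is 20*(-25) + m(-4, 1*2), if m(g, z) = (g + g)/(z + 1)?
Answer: -1508/3 ≈ -502.67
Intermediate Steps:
m(g, z) = 2*g/(1 + z) (m(g, z) = (2*g)/(1 + z) = 2*g/(1 + z))
20*(-25) + m(-4, 1*2) = 20*(-25) + 2*(-4)/(1 + 1*2) = -500 + 2*(-4)/(1 + 2) = -500 + 2*(-4)/3 = -500 + 2*(-4)*(⅓) = -500 - 8/3 = -1508/3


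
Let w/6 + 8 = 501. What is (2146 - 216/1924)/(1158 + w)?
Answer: 258043/494949 ≈ 0.52135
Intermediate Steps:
w = 2958 (w = -48 + 6*501 = -48 + 3006 = 2958)
(2146 - 216/1924)/(1158 + w) = (2146 - 216/1924)/(1158 + 2958) = (2146 - 216*1/1924)/4116 = (2146 - 54/481)*(1/4116) = (1032172/481)*(1/4116) = 258043/494949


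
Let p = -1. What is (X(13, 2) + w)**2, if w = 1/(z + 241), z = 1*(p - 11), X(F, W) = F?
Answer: 8868484/52441 ≈ 169.11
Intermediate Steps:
z = -12 (z = 1*(-1 - 11) = 1*(-12) = -12)
w = 1/229 (w = 1/(-12 + 241) = 1/229 ≈ 0.0043668)
(X(13, 2) + w)**2 = (13 + 1/229)**2 = (2978/229)**2 = 8868484/52441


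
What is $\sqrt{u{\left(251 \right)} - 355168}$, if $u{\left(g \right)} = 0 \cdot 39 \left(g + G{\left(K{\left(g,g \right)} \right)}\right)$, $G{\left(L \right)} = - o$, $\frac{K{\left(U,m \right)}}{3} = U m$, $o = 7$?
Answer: $4 i \sqrt{22198} \approx 595.96 i$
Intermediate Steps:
$K{\left(U,m \right)} = 3 U m$
$G{\left(L \right)} = -7$ ($G{\left(L \right)} = \left(-1\right) 7 = -7$)
$u{\left(g \right)} = 0$ ($u{\left(g \right)} = 0 \cdot 39 \left(g - 7\right) = 0 \left(-7 + g\right) = 0$)
$\sqrt{u{\left(251 \right)} - 355168} = \sqrt{0 - 355168} = \sqrt{-355168} = 4 i \sqrt{22198}$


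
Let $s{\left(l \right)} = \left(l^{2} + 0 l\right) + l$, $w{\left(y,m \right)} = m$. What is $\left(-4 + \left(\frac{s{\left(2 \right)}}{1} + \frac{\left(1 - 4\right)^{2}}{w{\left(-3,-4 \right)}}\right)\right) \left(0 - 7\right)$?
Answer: $\frac{7}{4} \approx 1.75$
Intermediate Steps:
$s{\left(l \right)} = l + l^{2}$ ($s{\left(l \right)} = \left(l^{2} + 0\right) + l = l^{2} + l = l + l^{2}$)
$\left(-4 + \left(\frac{s{\left(2 \right)}}{1} + \frac{\left(1 - 4\right)^{2}}{w{\left(-3,-4 \right)}}\right)\right) \left(0 - 7\right) = \left(-4 + \left(\frac{2 \left(1 + 2\right)}{1} + \frac{\left(1 - 4\right)^{2}}{-4}\right)\right) \left(0 - 7\right) = \left(-4 + \left(2 \cdot 3 \cdot 1 + \left(-3\right)^{2} \left(- \frac{1}{4}\right)\right)\right) \left(-7\right) = \left(-4 + \left(6 \cdot 1 + 9 \left(- \frac{1}{4}\right)\right)\right) \left(-7\right) = \left(-4 + \left(6 - \frac{9}{4}\right)\right) \left(-7\right) = \left(-4 + \frac{15}{4}\right) \left(-7\right) = \left(- \frac{1}{4}\right) \left(-7\right) = \frac{7}{4}$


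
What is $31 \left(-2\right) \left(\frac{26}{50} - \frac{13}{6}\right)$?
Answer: $\frac{7657}{75} \approx 102.09$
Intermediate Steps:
$31 \left(-2\right) \left(\frac{26}{50} - \frac{13}{6}\right) = - 62 \left(26 \cdot \frac{1}{50} - \frac{13}{6}\right) = - 62 \left(\frac{13}{25} - \frac{13}{6}\right) = \left(-62\right) \left(- \frac{247}{150}\right) = \frac{7657}{75}$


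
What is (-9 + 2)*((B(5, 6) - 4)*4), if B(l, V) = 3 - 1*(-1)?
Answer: 0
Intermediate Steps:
B(l, V) = 4 (B(l, V) = 3 + 1 = 4)
(-9 + 2)*((B(5, 6) - 4)*4) = (-9 + 2)*((4 - 4)*4) = -0*4 = -7*0 = 0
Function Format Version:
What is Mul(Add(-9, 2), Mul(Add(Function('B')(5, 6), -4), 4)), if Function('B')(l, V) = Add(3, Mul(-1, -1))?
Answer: 0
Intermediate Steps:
Function('B')(l, V) = 4 (Function('B')(l, V) = Add(3, 1) = 4)
Mul(Add(-9, 2), Mul(Add(Function('B')(5, 6), -4), 4)) = Mul(Add(-9, 2), Mul(Add(4, -4), 4)) = Mul(-7, Mul(0, 4)) = Mul(-7, 0) = 0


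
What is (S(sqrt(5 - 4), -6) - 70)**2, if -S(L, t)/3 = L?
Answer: 5329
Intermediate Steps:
S(L, t) = -3*L
(S(sqrt(5 - 4), -6) - 70)**2 = (-3*sqrt(5 - 4) - 70)**2 = (-3*sqrt(1) - 70)**2 = (-3*1 - 70)**2 = (-3 - 70)**2 = (-73)**2 = 5329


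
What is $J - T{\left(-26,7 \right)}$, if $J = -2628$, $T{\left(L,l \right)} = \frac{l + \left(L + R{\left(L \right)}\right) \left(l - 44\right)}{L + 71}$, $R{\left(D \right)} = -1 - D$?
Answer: $- \frac{118304}{45} \approx -2629.0$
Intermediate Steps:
$T{\left(L,l \right)} = \frac{44}{71 + L}$ ($T{\left(L,l \right)} = \frac{l + \left(L - \left(1 + L\right)\right) \left(l - 44\right)}{L + 71} = \frac{l - \left(-44 + l\right)}{71 + L} = \frac{44}{71 + L}$)
$J - T{\left(-26,7 \right)} = -2628 - \frac{44}{71 - 26} = -2628 - \frac{44}{45} = - \frac{118304}{45}$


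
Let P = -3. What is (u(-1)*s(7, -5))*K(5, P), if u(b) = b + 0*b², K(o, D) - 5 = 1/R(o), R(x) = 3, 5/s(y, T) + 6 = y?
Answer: -80/3 ≈ -26.667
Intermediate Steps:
s(y, T) = 5/(-6 + y)
K(o, D) = 16/3 (K(o, D) = 5 + 1/3 = 5 + ⅓ = 16/3)
u(b) = b (u(b) = b + 0 = b)
(u(-1)*s(7, -5))*K(5, P) = -5/(-6 + 7)*(16/3) = -5/1*(16/3) = -5*(16/3) = -1*5*(16/3) = -5*16/3 = -80/3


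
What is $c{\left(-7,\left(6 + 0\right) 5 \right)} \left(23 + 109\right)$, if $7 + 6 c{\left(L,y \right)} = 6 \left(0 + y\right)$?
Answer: $3806$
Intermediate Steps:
$c{\left(L,y \right)} = - \frac{7}{6} + y$ ($c{\left(L,y \right)} = - \frac{7}{6} + \frac{6 \left(0 + y\right)}{6} = - \frac{7}{6} + \frac{6 y}{6} = - \frac{7}{6} + y$)
$c{\left(-7,\left(6 + 0\right) 5 \right)} \left(23 + 109\right) = \left(- \frac{7}{6} + \left(6 + 0\right) 5\right) \left(23 + 109\right) = \left(- \frac{7}{6} + 6 \cdot 5\right) 132 = \left(- \frac{7}{6} + 30\right) 132 = \frac{173}{6} \cdot 132 = 3806$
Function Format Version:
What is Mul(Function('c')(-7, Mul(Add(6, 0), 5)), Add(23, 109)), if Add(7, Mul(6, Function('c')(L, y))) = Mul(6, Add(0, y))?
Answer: 3806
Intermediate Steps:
Function('c')(L, y) = Add(Rational(-7, 6), y) (Function('c')(L, y) = Add(Rational(-7, 6), Mul(Rational(1, 6), Mul(6, Add(0, y)))) = Add(Rational(-7, 6), Mul(Rational(1, 6), Mul(6, y))) = Add(Rational(-7, 6), y))
Mul(Function('c')(-7, Mul(Add(6, 0), 5)), Add(23, 109)) = Mul(Add(Rational(-7, 6), Mul(Add(6, 0), 5)), Add(23, 109)) = Mul(Add(Rational(-7, 6), Mul(6, 5)), 132) = Mul(Add(Rational(-7, 6), 30), 132) = Mul(Rational(173, 6), 132) = 3806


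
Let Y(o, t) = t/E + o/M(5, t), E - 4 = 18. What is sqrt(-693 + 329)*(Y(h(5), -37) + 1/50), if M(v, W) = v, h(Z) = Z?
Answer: -364*I*sqrt(91)/275 ≈ -12.627*I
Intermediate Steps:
E = 22 (E = 4 + 18 = 22)
Y(o, t) = o/5 + t/22 (Y(o, t) = t/22 + o/5 = o/5 + t/22)
sqrt(-693 + 329)*(Y(h(5), -37) + 1/50) = sqrt(-693 + 329)*(((1/5)*5 + (1/22)*(-37)) + 1/50) = sqrt(-364)*((1 - 37/22) + 1*(1/50)) = (2*I*sqrt(91))*(-15/22 + 1/50) = (2*I*sqrt(91))*(-182/275) = -364*I*sqrt(91)/275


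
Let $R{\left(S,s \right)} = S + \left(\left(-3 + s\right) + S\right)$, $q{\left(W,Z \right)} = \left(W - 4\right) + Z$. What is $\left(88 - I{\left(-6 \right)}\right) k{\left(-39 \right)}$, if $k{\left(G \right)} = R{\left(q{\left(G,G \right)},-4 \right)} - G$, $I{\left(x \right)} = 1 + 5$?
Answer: $-10824$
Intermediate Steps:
$q{\left(W,Z \right)} = -4 + W + Z$ ($q{\left(W,Z \right)} = \left(-4 + W\right) + Z = -4 + W + Z$)
$R{\left(S,s \right)} = -3 + s + 2 S$ ($R{\left(S,s \right)} = S + \left(-3 + S + s\right) = -3 + s + 2 S$)
$I{\left(x \right)} = 6$
$k{\left(G \right)} = -15 + 3 G$ ($k{\left(G \right)} = \left(-3 - 4 + 2 \left(-4 + G + G\right)\right) - G = \left(-3 - 4 + 2 \left(-4 + 2 G\right)\right) - G = \left(-3 - 4 + \left(-8 + 4 G\right)\right) - G = \left(-15 + 4 G\right) - G = -15 + 3 G$)
$\left(88 - I{\left(-6 \right)}\right) k{\left(-39 \right)} = \left(88 - 6\right) \left(-15 + 3 \left(-39\right)\right) = \left(88 - 6\right) \left(-15 - 117\right) = 82 \left(-132\right) = -10824$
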